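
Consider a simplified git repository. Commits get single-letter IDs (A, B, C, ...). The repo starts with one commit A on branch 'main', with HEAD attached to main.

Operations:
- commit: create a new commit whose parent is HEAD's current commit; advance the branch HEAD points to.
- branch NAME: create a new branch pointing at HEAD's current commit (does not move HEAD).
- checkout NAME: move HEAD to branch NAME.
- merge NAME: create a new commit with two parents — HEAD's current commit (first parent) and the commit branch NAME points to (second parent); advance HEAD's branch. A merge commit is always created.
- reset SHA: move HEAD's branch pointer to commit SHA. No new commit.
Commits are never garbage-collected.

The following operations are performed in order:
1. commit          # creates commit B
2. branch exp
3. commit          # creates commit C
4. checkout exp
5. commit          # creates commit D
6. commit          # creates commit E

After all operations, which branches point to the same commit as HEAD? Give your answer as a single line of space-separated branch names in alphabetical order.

After op 1 (commit): HEAD=main@B [main=B]
After op 2 (branch): HEAD=main@B [exp=B main=B]
After op 3 (commit): HEAD=main@C [exp=B main=C]
After op 4 (checkout): HEAD=exp@B [exp=B main=C]
After op 5 (commit): HEAD=exp@D [exp=D main=C]
After op 6 (commit): HEAD=exp@E [exp=E main=C]

Answer: exp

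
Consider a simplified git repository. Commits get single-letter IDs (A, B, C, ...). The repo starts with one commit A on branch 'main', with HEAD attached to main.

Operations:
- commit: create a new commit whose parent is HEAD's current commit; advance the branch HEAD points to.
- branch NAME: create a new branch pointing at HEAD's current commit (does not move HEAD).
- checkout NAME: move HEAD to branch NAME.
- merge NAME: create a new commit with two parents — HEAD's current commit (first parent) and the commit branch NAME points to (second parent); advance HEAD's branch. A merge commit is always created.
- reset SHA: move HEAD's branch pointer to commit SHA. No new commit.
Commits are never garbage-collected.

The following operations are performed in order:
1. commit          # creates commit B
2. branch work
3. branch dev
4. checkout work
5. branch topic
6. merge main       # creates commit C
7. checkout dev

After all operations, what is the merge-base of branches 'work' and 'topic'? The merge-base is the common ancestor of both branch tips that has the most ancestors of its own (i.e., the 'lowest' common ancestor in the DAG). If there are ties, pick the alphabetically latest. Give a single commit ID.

Answer: B

Derivation:
After op 1 (commit): HEAD=main@B [main=B]
After op 2 (branch): HEAD=main@B [main=B work=B]
After op 3 (branch): HEAD=main@B [dev=B main=B work=B]
After op 4 (checkout): HEAD=work@B [dev=B main=B work=B]
After op 5 (branch): HEAD=work@B [dev=B main=B topic=B work=B]
After op 6 (merge): HEAD=work@C [dev=B main=B topic=B work=C]
After op 7 (checkout): HEAD=dev@B [dev=B main=B topic=B work=C]
ancestors(work=C): ['A', 'B', 'C']
ancestors(topic=B): ['A', 'B']
common: ['A', 'B']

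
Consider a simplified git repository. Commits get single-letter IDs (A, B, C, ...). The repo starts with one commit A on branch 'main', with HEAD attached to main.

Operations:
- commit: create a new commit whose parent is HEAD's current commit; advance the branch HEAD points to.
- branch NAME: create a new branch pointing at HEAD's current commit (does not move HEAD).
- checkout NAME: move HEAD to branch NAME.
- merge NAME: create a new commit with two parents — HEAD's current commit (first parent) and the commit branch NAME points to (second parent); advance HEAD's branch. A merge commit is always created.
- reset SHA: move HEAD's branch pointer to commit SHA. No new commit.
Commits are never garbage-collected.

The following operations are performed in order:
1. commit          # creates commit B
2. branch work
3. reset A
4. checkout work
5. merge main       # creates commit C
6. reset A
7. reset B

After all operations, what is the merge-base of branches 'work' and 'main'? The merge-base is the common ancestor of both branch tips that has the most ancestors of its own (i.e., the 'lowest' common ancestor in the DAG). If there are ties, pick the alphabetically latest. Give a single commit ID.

Answer: A

Derivation:
After op 1 (commit): HEAD=main@B [main=B]
After op 2 (branch): HEAD=main@B [main=B work=B]
After op 3 (reset): HEAD=main@A [main=A work=B]
After op 4 (checkout): HEAD=work@B [main=A work=B]
After op 5 (merge): HEAD=work@C [main=A work=C]
After op 6 (reset): HEAD=work@A [main=A work=A]
After op 7 (reset): HEAD=work@B [main=A work=B]
ancestors(work=B): ['A', 'B']
ancestors(main=A): ['A']
common: ['A']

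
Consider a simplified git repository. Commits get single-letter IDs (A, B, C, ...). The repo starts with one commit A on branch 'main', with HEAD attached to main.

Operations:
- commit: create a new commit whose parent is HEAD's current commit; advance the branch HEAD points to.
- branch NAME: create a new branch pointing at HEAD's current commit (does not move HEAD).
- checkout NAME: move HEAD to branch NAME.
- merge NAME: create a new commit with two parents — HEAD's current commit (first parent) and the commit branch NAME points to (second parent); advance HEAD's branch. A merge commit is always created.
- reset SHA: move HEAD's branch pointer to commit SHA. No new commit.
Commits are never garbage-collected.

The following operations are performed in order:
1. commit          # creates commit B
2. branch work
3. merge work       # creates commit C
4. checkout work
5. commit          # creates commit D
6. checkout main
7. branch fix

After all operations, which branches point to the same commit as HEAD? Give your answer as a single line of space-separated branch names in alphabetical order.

After op 1 (commit): HEAD=main@B [main=B]
After op 2 (branch): HEAD=main@B [main=B work=B]
After op 3 (merge): HEAD=main@C [main=C work=B]
After op 4 (checkout): HEAD=work@B [main=C work=B]
After op 5 (commit): HEAD=work@D [main=C work=D]
After op 6 (checkout): HEAD=main@C [main=C work=D]
After op 7 (branch): HEAD=main@C [fix=C main=C work=D]

Answer: fix main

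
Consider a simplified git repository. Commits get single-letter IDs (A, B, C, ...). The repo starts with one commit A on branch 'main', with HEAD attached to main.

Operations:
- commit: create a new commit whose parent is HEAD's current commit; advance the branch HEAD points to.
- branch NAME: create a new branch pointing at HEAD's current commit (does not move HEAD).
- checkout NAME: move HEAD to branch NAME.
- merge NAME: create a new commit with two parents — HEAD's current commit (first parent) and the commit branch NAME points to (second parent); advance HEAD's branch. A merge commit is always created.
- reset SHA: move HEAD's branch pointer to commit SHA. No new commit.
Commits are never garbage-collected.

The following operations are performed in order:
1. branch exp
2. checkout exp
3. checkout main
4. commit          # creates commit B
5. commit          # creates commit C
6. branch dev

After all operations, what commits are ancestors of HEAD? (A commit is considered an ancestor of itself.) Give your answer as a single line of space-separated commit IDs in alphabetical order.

Answer: A B C

Derivation:
After op 1 (branch): HEAD=main@A [exp=A main=A]
After op 2 (checkout): HEAD=exp@A [exp=A main=A]
After op 3 (checkout): HEAD=main@A [exp=A main=A]
After op 4 (commit): HEAD=main@B [exp=A main=B]
After op 5 (commit): HEAD=main@C [exp=A main=C]
After op 6 (branch): HEAD=main@C [dev=C exp=A main=C]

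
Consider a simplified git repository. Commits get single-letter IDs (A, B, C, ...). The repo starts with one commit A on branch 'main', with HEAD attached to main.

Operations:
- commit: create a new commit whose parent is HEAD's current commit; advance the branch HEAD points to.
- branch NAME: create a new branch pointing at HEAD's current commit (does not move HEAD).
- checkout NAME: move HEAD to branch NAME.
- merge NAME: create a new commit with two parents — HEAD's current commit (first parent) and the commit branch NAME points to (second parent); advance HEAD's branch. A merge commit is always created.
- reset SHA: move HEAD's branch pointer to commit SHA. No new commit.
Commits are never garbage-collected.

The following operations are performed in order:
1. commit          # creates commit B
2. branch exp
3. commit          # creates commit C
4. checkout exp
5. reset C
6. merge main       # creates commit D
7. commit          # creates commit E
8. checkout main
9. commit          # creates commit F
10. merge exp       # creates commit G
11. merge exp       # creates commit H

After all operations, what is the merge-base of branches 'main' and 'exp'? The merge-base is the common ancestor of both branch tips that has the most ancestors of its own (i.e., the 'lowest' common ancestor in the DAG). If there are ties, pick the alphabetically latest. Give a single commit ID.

After op 1 (commit): HEAD=main@B [main=B]
After op 2 (branch): HEAD=main@B [exp=B main=B]
After op 3 (commit): HEAD=main@C [exp=B main=C]
After op 4 (checkout): HEAD=exp@B [exp=B main=C]
After op 5 (reset): HEAD=exp@C [exp=C main=C]
After op 6 (merge): HEAD=exp@D [exp=D main=C]
After op 7 (commit): HEAD=exp@E [exp=E main=C]
After op 8 (checkout): HEAD=main@C [exp=E main=C]
After op 9 (commit): HEAD=main@F [exp=E main=F]
After op 10 (merge): HEAD=main@G [exp=E main=G]
After op 11 (merge): HEAD=main@H [exp=E main=H]
ancestors(main=H): ['A', 'B', 'C', 'D', 'E', 'F', 'G', 'H']
ancestors(exp=E): ['A', 'B', 'C', 'D', 'E']
common: ['A', 'B', 'C', 'D', 'E']

Answer: E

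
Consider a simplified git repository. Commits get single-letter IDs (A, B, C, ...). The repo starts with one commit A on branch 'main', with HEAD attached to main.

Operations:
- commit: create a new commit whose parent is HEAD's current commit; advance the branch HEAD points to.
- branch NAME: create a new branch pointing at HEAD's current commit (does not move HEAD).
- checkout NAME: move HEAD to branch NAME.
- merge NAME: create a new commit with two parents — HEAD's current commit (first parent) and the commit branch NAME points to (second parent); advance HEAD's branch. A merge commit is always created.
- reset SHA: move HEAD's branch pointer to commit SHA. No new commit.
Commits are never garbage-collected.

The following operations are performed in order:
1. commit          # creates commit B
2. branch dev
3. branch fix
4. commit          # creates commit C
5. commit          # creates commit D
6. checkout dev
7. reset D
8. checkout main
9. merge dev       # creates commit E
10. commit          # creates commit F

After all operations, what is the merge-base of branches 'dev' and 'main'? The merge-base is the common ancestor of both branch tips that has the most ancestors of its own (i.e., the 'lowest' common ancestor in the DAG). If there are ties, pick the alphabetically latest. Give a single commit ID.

After op 1 (commit): HEAD=main@B [main=B]
After op 2 (branch): HEAD=main@B [dev=B main=B]
After op 3 (branch): HEAD=main@B [dev=B fix=B main=B]
After op 4 (commit): HEAD=main@C [dev=B fix=B main=C]
After op 5 (commit): HEAD=main@D [dev=B fix=B main=D]
After op 6 (checkout): HEAD=dev@B [dev=B fix=B main=D]
After op 7 (reset): HEAD=dev@D [dev=D fix=B main=D]
After op 8 (checkout): HEAD=main@D [dev=D fix=B main=D]
After op 9 (merge): HEAD=main@E [dev=D fix=B main=E]
After op 10 (commit): HEAD=main@F [dev=D fix=B main=F]
ancestors(dev=D): ['A', 'B', 'C', 'D']
ancestors(main=F): ['A', 'B', 'C', 'D', 'E', 'F']
common: ['A', 'B', 'C', 'D']

Answer: D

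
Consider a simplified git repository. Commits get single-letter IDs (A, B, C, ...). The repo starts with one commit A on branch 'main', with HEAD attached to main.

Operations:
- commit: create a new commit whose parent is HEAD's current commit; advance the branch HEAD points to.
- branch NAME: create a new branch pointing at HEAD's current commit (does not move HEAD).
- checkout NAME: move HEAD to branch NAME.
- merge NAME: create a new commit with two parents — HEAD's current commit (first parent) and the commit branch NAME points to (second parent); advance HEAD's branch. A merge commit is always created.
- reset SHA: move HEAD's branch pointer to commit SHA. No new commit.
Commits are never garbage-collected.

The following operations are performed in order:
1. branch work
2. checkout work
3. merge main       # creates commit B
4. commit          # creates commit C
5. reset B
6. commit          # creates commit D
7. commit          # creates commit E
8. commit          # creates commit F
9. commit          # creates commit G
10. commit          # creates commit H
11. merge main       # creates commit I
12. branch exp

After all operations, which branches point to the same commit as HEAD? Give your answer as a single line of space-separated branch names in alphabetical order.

Answer: exp work

Derivation:
After op 1 (branch): HEAD=main@A [main=A work=A]
After op 2 (checkout): HEAD=work@A [main=A work=A]
After op 3 (merge): HEAD=work@B [main=A work=B]
After op 4 (commit): HEAD=work@C [main=A work=C]
After op 5 (reset): HEAD=work@B [main=A work=B]
After op 6 (commit): HEAD=work@D [main=A work=D]
After op 7 (commit): HEAD=work@E [main=A work=E]
After op 8 (commit): HEAD=work@F [main=A work=F]
After op 9 (commit): HEAD=work@G [main=A work=G]
After op 10 (commit): HEAD=work@H [main=A work=H]
After op 11 (merge): HEAD=work@I [main=A work=I]
After op 12 (branch): HEAD=work@I [exp=I main=A work=I]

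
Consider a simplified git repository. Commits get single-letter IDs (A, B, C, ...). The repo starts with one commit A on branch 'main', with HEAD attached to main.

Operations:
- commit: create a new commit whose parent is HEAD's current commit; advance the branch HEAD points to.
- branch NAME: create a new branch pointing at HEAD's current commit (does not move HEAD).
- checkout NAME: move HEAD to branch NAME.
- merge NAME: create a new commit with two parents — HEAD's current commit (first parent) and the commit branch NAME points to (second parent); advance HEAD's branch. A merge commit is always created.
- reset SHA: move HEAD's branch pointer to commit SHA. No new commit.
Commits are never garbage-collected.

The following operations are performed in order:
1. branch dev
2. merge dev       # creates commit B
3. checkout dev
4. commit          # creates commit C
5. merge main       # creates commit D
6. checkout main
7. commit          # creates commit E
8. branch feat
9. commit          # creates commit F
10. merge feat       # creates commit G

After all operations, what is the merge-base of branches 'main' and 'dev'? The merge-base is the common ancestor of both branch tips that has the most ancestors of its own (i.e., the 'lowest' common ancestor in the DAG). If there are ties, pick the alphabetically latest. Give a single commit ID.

Answer: B

Derivation:
After op 1 (branch): HEAD=main@A [dev=A main=A]
After op 2 (merge): HEAD=main@B [dev=A main=B]
After op 3 (checkout): HEAD=dev@A [dev=A main=B]
After op 4 (commit): HEAD=dev@C [dev=C main=B]
After op 5 (merge): HEAD=dev@D [dev=D main=B]
After op 6 (checkout): HEAD=main@B [dev=D main=B]
After op 7 (commit): HEAD=main@E [dev=D main=E]
After op 8 (branch): HEAD=main@E [dev=D feat=E main=E]
After op 9 (commit): HEAD=main@F [dev=D feat=E main=F]
After op 10 (merge): HEAD=main@G [dev=D feat=E main=G]
ancestors(main=G): ['A', 'B', 'E', 'F', 'G']
ancestors(dev=D): ['A', 'B', 'C', 'D']
common: ['A', 'B']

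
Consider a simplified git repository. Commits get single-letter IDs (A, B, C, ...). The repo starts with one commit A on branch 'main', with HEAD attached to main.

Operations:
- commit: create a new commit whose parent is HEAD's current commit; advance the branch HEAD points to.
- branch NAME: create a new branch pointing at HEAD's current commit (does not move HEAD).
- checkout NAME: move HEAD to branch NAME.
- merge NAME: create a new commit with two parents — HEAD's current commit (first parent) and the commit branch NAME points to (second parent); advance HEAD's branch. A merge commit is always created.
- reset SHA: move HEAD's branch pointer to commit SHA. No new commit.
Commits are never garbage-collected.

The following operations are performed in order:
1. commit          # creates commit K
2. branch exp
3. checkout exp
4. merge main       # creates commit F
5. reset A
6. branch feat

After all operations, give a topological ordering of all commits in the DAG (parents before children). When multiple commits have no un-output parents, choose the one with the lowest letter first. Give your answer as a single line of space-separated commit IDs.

Answer: A K F

Derivation:
After op 1 (commit): HEAD=main@K [main=K]
After op 2 (branch): HEAD=main@K [exp=K main=K]
After op 3 (checkout): HEAD=exp@K [exp=K main=K]
After op 4 (merge): HEAD=exp@F [exp=F main=K]
After op 5 (reset): HEAD=exp@A [exp=A main=K]
After op 6 (branch): HEAD=exp@A [exp=A feat=A main=K]
commit A: parents=[]
commit F: parents=['K', 'K']
commit K: parents=['A']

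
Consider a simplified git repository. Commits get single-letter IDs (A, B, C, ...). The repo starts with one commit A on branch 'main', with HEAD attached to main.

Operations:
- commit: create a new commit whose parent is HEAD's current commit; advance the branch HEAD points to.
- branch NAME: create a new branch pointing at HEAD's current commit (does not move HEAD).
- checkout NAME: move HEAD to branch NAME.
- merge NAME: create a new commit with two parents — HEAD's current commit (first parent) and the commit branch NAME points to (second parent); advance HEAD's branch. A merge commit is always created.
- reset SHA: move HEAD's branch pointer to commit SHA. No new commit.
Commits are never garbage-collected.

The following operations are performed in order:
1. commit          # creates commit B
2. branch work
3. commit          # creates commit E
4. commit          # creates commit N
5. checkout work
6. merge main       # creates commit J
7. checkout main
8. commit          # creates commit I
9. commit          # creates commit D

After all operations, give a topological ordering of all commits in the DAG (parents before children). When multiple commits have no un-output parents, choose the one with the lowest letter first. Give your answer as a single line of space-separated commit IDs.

After op 1 (commit): HEAD=main@B [main=B]
After op 2 (branch): HEAD=main@B [main=B work=B]
After op 3 (commit): HEAD=main@E [main=E work=B]
After op 4 (commit): HEAD=main@N [main=N work=B]
After op 5 (checkout): HEAD=work@B [main=N work=B]
After op 6 (merge): HEAD=work@J [main=N work=J]
After op 7 (checkout): HEAD=main@N [main=N work=J]
After op 8 (commit): HEAD=main@I [main=I work=J]
After op 9 (commit): HEAD=main@D [main=D work=J]
commit A: parents=[]
commit B: parents=['A']
commit D: parents=['I']
commit E: parents=['B']
commit I: parents=['N']
commit J: parents=['B', 'N']
commit N: parents=['E']

Answer: A B E N I D J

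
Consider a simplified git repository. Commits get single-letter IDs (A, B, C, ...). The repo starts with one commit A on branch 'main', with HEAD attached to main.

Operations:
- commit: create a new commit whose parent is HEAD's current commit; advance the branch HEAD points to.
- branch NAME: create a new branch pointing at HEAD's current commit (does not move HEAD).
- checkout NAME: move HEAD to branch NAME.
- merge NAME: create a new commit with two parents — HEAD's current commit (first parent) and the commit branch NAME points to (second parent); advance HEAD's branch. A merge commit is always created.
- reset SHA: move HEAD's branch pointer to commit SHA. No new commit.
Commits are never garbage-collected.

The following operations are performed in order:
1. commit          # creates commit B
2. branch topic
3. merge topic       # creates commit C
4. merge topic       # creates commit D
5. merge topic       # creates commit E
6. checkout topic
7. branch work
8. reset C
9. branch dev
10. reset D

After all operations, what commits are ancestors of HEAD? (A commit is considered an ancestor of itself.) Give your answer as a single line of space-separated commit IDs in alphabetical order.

After op 1 (commit): HEAD=main@B [main=B]
After op 2 (branch): HEAD=main@B [main=B topic=B]
After op 3 (merge): HEAD=main@C [main=C topic=B]
After op 4 (merge): HEAD=main@D [main=D topic=B]
After op 5 (merge): HEAD=main@E [main=E topic=B]
After op 6 (checkout): HEAD=topic@B [main=E topic=B]
After op 7 (branch): HEAD=topic@B [main=E topic=B work=B]
After op 8 (reset): HEAD=topic@C [main=E topic=C work=B]
After op 9 (branch): HEAD=topic@C [dev=C main=E topic=C work=B]
After op 10 (reset): HEAD=topic@D [dev=C main=E topic=D work=B]

Answer: A B C D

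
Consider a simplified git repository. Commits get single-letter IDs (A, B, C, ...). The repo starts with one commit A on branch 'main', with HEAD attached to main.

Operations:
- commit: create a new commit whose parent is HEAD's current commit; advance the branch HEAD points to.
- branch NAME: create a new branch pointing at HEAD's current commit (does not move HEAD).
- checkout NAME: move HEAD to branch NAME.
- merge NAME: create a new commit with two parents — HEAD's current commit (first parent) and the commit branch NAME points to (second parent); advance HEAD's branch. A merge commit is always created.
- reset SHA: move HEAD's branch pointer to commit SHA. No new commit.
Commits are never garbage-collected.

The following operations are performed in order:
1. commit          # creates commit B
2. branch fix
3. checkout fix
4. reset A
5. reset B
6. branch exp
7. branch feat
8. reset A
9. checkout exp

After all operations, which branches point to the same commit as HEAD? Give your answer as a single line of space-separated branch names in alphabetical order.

Answer: exp feat main

Derivation:
After op 1 (commit): HEAD=main@B [main=B]
After op 2 (branch): HEAD=main@B [fix=B main=B]
After op 3 (checkout): HEAD=fix@B [fix=B main=B]
After op 4 (reset): HEAD=fix@A [fix=A main=B]
After op 5 (reset): HEAD=fix@B [fix=B main=B]
After op 6 (branch): HEAD=fix@B [exp=B fix=B main=B]
After op 7 (branch): HEAD=fix@B [exp=B feat=B fix=B main=B]
After op 8 (reset): HEAD=fix@A [exp=B feat=B fix=A main=B]
After op 9 (checkout): HEAD=exp@B [exp=B feat=B fix=A main=B]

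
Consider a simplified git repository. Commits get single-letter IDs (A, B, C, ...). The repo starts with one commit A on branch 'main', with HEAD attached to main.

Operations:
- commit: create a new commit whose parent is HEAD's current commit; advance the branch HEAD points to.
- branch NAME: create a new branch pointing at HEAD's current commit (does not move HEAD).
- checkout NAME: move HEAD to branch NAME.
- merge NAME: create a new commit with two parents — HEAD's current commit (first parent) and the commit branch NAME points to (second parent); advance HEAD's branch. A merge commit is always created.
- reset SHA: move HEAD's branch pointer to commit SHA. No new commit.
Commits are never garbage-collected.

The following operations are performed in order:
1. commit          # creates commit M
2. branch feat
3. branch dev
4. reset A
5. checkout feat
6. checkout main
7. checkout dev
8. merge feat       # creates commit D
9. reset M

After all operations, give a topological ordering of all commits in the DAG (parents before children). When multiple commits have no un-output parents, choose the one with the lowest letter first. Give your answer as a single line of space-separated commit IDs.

Answer: A M D

Derivation:
After op 1 (commit): HEAD=main@M [main=M]
After op 2 (branch): HEAD=main@M [feat=M main=M]
After op 3 (branch): HEAD=main@M [dev=M feat=M main=M]
After op 4 (reset): HEAD=main@A [dev=M feat=M main=A]
After op 5 (checkout): HEAD=feat@M [dev=M feat=M main=A]
After op 6 (checkout): HEAD=main@A [dev=M feat=M main=A]
After op 7 (checkout): HEAD=dev@M [dev=M feat=M main=A]
After op 8 (merge): HEAD=dev@D [dev=D feat=M main=A]
After op 9 (reset): HEAD=dev@M [dev=M feat=M main=A]
commit A: parents=[]
commit D: parents=['M', 'M']
commit M: parents=['A']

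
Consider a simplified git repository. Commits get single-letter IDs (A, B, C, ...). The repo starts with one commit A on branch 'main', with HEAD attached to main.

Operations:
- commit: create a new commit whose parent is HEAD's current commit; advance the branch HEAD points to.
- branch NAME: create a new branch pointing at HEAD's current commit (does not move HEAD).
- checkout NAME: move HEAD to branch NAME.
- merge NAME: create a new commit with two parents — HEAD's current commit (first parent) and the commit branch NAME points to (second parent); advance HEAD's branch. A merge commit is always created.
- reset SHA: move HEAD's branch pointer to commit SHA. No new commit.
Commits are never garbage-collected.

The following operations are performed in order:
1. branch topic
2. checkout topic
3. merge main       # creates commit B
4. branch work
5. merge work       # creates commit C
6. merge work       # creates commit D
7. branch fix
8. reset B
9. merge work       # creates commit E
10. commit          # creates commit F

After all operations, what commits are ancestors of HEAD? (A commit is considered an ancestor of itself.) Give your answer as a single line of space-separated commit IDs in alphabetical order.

After op 1 (branch): HEAD=main@A [main=A topic=A]
After op 2 (checkout): HEAD=topic@A [main=A topic=A]
After op 3 (merge): HEAD=topic@B [main=A topic=B]
After op 4 (branch): HEAD=topic@B [main=A topic=B work=B]
After op 5 (merge): HEAD=topic@C [main=A topic=C work=B]
After op 6 (merge): HEAD=topic@D [main=A topic=D work=B]
After op 7 (branch): HEAD=topic@D [fix=D main=A topic=D work=B]
After op 8 (reset): HEAD=topic@B [fix=D main=A topic=B work=B]
After op 9 (merge): HEAD=topic@E [fix=D main=A topic=E work=B]
After op 10 (commit): HEAD=topic@F [fix=D main=A topic=F work=B]

Answer: A B E F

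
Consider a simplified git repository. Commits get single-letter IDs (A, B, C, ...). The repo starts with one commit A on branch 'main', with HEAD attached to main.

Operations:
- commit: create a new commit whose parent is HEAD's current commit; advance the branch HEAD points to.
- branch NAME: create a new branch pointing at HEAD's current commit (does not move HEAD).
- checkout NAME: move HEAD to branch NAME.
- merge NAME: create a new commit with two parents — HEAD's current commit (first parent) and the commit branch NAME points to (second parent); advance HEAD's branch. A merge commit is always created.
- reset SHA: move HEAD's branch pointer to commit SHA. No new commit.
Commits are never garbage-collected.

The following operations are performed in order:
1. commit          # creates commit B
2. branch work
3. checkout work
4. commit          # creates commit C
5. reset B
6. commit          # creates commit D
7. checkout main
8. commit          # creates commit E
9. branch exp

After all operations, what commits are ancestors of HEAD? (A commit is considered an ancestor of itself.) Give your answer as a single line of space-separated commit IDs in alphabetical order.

Answer: A B E

Derivation:
After op 1 (commit): HEAD=main@B [main=B]
After op 2 (branch): HEAD=main@B [main=B work=B]
After op 3 (checkout): HEAD=work@B [main=B work=B]
After op 4 (commit): HEAD=work@C [main=B work=C]
After op 5 (reset): HEAD=work@B [main=B work=B]
After op 6 (commit): HEAD=work@D [main=B work=D]
After op 7 (checkout): HEAD=main@B [main=B work=D]
After op 8 (commit): HEAD=main@E [main=E work=D]
After op 9 (branch): HEAD=main@E [exp=E main=E work=D]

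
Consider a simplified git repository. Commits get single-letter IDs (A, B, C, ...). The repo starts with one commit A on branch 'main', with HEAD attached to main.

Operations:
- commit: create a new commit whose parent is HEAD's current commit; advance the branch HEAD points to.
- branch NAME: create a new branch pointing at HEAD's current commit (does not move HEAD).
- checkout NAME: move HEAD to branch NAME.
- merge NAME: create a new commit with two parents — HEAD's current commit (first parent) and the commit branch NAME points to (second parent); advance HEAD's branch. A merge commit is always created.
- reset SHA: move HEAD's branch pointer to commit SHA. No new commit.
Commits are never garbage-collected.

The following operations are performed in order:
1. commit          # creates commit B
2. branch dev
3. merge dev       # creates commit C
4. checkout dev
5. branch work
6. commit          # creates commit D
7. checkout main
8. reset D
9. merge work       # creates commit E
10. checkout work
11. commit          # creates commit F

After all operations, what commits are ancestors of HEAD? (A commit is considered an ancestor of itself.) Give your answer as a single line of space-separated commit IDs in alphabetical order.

After op 1 (commit): HEAD=main@B [main=B]
After op 2 (branch): HEAD=main@B [dev=B main=B]
After op 3 (merge): HEAD=main@C [dev=B main=C]
After op 4 (checkout): HEAD=dev@B [dev=B main=C]
After op 5 (branch): HEAD=dev@B [dev=B main=C work=B]
After op 6 (commit): HEAD=dev@D [dev=D main=C work=B]
After op 7 (checkout): HEAD=main@C [dev=D main=C work=B]
After op 8 (reset): HEAD=main@D [dev=D main=D work=B]
After op 9 (merge): HEAD=main@E [dev=D main=E work=B]
After op 10 (checkout): HEAD=work@B [dev=D main=E work=B]
After op 11 (commit): HEAD=work@F [dev=D main=E work=F]

Answer: A B F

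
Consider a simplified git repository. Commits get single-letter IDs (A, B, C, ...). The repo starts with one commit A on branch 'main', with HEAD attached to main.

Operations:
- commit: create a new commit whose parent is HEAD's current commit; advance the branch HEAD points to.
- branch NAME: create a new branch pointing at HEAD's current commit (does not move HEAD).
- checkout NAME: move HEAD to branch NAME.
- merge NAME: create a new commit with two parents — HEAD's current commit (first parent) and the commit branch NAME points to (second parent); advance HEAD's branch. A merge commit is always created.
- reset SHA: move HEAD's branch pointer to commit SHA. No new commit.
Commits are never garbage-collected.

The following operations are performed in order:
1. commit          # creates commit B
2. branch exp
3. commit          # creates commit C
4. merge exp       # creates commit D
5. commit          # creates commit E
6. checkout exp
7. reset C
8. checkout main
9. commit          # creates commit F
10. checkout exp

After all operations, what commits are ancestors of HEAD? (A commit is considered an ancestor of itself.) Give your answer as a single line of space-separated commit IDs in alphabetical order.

Answer: A B C

Derivation:
After op 1 (commit): HEAD=main@B [main=B]
After op 2 (branch): HEAD=main@B [exp=B main=B]
After op 3 (commit): HEAD=main@C [exp=B main=C]
After op 4 (merge): HEAD=main@D [exp=B main=D]
After op 5 (commit): HEAD=main@E [exp=B main=E]
After op 6 (checkout): HEAD=exp@B [exp=B main=E]
After op 7 (reset): HEAD=exp@C [exp=C main=E]
After op 8 (checkout): HEAD=main@E [exp=C main=E]
After op 9 (commit): HEAD=main@F [exp=C main=F]
After op 10 (checkout): HEAD=exp@C [exp=C main=F]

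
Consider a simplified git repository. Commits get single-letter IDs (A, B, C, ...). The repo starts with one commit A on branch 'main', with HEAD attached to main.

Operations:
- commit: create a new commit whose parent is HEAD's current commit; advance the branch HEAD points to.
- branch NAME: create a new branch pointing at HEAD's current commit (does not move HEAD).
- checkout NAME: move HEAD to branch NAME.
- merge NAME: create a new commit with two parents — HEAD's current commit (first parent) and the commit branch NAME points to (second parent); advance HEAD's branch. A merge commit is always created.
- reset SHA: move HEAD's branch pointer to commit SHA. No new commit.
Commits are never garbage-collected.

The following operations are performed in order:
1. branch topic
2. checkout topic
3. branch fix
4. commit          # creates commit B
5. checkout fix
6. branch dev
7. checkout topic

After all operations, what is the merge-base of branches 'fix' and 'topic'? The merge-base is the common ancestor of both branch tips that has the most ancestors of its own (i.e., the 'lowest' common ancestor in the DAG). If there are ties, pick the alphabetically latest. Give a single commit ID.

After op 1 (branch): HEAD=main@A [main=A topic=A]
After op 2 (checkout): HEAD=topic@A [main=A topic=A]
After op 3 (branch): HEAD=topic@A [fix=A main=A topic=A]
After op 4 (commit): HEAD=topic@B [fix=A main=A topic=B]
After op 5 (checkout): HEAD=fix@A [fix=A main=A topic=B]
After op 6 (branch): HEAD=fix@A [dev=A fix=A main=A topic=B]
After op 7 (checkout): HEAD=topic@B [dev=A fix=A main=A topic=B]
ancestors(fix=A): ['A']
ancestors(topic=B): ['A', 'B']
common: ['A']

Answer: A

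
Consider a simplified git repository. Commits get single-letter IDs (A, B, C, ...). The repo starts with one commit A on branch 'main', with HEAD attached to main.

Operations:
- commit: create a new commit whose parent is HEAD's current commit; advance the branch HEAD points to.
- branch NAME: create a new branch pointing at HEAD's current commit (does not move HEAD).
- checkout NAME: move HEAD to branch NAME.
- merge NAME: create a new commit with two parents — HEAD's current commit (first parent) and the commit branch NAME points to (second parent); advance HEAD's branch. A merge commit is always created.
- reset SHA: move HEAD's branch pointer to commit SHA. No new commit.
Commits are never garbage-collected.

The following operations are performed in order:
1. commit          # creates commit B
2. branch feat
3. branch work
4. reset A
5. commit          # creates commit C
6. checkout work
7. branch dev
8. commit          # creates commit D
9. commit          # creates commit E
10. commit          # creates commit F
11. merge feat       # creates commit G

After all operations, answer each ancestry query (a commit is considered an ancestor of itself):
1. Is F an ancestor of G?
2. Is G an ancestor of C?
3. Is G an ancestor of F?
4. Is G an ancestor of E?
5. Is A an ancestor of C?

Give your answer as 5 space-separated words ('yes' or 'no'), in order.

After op 1 (commit): HEAD=main@B [main=B]
After op 2 (branch): HEAD=main@B [feat=B main=B]
After op 3 (branch): HEAD=main@B [feat=B main=B work=B]
After op 4 (reset): HEAD=main@A [feat=B main=A work=B]
After op 5 (commit): HEAD=main@C [feat=B main=C work=B]
After op 6 (checkout): HEAD=work@B [feat=B main=C work=B]
After op 7 (branch): HEAD=work@B [dev=B feat=B main=C work=B]
After op 8 (commit): HEAD=work@D [dev=B feat=B main=C work=D]
After op 9 (commit): HEAD=work@E [dev=B feat=B main=C work=E]
After op 10 (commit): HEAD=work@F [dev=B feat=B main=C work=F]
After op 11 (merge): HEAD=work@G [dev=B feat=B main=C work=G]
ancestors(G) = {A,B,D,E,F,G}; F in? yes
ancestors(C) = {A,C}; G in? no
ancestors(F) = {A,B,D,E,F}; G in? no
ancestors(E) = {A,B,D,E}; G in? no
ancestors(C) = {A,C}; A in? yes

Answer: yes no no no yes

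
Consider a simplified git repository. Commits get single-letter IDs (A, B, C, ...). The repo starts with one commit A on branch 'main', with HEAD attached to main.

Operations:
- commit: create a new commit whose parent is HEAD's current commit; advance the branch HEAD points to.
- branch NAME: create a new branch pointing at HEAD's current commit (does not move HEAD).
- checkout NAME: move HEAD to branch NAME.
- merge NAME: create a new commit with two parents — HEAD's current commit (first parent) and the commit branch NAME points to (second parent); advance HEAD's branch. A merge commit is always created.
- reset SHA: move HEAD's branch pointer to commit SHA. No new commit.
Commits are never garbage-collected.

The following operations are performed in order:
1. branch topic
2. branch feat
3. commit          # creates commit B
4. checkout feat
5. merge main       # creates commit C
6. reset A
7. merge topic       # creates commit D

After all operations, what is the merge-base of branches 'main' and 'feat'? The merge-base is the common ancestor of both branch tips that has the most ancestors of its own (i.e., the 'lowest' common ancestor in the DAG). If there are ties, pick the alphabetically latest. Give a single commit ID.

After op 1 (branch): HEAD=main@A [main=A topic=A]
After op 2 (branch): HEAD=main@A [feat=A main=A topic=A]
After op 3 (commit): HEAD=main@B [feat=A main=B topic=A]
After op 4 (checkout): HEAD=feat@A [feat=A main=B topic=A]
After op 5 (merge): HEAD=feat@C [feat=C main=B topic=A]
After op 6 (reset): HEAD=feat@A [feat=A main=B topic=A]
After op 7 (merge): HEAD=feat@D [feat=D main=B topic=A]
ancestors(main=B): ['A', 'B']
ancestors(feat=D): ['A', 'D']
common: ['A']

Answer: A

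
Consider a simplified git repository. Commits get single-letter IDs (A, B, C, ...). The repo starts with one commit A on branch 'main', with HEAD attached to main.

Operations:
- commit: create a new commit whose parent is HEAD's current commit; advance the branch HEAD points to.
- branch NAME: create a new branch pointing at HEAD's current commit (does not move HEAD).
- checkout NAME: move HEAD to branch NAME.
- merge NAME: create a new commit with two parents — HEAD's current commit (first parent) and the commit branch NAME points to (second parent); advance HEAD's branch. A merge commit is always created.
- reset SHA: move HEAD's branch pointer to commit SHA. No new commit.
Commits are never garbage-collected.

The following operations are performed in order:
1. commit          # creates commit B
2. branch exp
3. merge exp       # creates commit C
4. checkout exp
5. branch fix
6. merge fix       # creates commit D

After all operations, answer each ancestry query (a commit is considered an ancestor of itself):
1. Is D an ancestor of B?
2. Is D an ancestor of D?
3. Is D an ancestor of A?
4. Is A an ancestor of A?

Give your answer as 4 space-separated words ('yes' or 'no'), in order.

Answer: no yes no yes

Derivation:
After op 1 (commit): HEAD=main@B [main=B]
After op 2 (branch): HEAD=main@B [exp=B main=B]
After op 3 (merge): HEAD=main@C [exp=B main=C]
After op 4 (checkout): HEAD=exp@B [exp=B main=C]
After op 5 (branch): HEAD=exp@B [exp=B fix=B main=C]
After op 6 (merge): HEAD=exp@D [exp=D fix=B main=C]
ancestors(B) = {A,B}; D in? no
ancestors(D) = {A,B,D}; D in? yes
ancestors(A) = {A}; D in? no
ancestors(A) = {A}; A in? yes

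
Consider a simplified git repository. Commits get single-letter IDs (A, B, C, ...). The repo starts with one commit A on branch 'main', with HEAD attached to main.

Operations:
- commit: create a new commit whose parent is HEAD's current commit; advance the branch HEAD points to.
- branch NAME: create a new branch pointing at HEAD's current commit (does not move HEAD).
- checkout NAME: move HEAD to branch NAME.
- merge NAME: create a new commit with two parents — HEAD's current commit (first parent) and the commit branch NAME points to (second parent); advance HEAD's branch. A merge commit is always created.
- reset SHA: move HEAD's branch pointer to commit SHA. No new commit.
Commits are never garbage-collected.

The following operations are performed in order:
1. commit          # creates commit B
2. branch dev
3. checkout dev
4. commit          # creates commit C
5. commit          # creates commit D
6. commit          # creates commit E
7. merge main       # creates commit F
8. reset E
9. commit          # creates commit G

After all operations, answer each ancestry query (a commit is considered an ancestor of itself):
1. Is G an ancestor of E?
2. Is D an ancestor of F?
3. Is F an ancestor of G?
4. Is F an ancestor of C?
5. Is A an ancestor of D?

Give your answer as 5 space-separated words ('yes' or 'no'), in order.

After op 1 (commit): HEAD=main@B [main=B]
After op 2 (branch): HEAD=main@B [dev=B main=B]
After op 3 (checkout): HEAD=dev@B [dev=B main=B]
After op 4 (commit): HEAD=dev@C [dev=C main=B]
After op 5 (commit): HEAD=dev@D [dev=D main=B]
After op 6 (commit): HEAD=dev@E [dev=E main=B]
After op 7 (merge): HEAD=dev@F [dev=F main=B]
After op 8 (reset): HEAD=dev@E [dev=E main=B]
After op 9 (commit): HEAD=dev@G [dev=G main=B]
ancestors(E) = {A,B,C,D,E}; G in? no
ancestors(F) = {A,B,C,D,E,F}; D in? yes
ancestors(G) = {A,B,C,D,E,G}; F in? no
ancestors(C) = {A,B,C}; F in? no
ancestors(D) = {A,B,C,D}; A in? yes

Answer: no yes no no yes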